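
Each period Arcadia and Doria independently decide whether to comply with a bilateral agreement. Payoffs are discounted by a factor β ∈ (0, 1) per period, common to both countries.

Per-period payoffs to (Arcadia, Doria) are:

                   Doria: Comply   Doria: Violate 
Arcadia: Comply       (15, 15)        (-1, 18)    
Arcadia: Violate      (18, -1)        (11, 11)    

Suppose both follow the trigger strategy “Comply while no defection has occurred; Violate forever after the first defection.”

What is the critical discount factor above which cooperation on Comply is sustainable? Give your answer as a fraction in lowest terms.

15/(1−β) ≥ 18 + 11β/(1−β)
15 ≥ 18 − 7β
β ≥ 3/7.

3/7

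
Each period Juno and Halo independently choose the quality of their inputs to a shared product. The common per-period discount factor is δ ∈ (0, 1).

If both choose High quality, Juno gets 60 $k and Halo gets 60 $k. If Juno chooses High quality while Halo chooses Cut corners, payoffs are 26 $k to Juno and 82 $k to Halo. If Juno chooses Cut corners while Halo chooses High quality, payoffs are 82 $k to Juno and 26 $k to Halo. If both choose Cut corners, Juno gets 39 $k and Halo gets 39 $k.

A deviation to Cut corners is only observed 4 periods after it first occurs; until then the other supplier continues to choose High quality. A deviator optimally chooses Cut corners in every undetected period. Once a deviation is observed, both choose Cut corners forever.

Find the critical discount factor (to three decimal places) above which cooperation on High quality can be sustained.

The best deviation is to choose Cut corners for all 4 undetected periods, earning 82 each, then 39 forever once detected.
Deviation value: 82(1−δ^4)/(1−δ) + 39δ^4/(1−δ); cooperation value: 60/(1−δ).
IC: 60 ≥ 82(1−δ^4) + 39δ^4 = 82 − 43δ^4.
So δ^4 ≥ 22/43, giving δ ≥ (22/43)^(1/4) ≈ 0.846.

0.846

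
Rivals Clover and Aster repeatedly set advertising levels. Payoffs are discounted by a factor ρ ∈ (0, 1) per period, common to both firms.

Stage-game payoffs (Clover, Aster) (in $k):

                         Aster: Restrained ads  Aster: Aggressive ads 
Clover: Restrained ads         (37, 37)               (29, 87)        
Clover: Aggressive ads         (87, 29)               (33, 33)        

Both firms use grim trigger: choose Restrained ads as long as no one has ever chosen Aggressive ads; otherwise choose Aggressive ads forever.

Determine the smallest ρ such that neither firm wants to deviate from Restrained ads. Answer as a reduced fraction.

25/27

37/(1−ρ) ≥ 87 + 33ρ/(1−ρ)
37 ≥ 87 − 54ρ
ρ ≥ 50/54 = 25/27.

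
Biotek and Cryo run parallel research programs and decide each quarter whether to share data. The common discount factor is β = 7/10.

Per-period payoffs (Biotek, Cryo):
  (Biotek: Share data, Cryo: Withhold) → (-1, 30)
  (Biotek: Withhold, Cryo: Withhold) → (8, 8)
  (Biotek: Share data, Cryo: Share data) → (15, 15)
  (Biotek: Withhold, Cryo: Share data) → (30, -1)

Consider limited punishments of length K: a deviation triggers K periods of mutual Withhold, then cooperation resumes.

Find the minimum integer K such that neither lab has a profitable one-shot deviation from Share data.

IC: β(1−β^K)/(1−β) ≥ (30−15)/(15−8) = 15/7.
With β = 7/10: need 1 − β^K ≥ 15/7·(1−7/10)/(7/10), i.e. β^K ≤ 0.0816.
Since (7/10)^7 = 0.0824 and (7/10)^8 = 0.0576, the smallest such K is 8.

8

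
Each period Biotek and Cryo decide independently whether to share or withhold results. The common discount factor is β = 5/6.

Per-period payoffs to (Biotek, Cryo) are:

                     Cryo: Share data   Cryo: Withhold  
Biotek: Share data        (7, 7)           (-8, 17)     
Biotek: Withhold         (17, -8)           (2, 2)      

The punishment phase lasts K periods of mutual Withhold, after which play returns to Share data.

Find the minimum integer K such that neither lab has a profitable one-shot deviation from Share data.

Need Σ_{k=1}^{K} β^k ≥ (17−7)/(7−2) = 2.0000 at β = 5/6.
At K = 2 the sum is 1.5278 < 2.0000; at K = 3 it is 2.1065 ≥ 2.0000.
So the minimum punishment length is K = 3.

3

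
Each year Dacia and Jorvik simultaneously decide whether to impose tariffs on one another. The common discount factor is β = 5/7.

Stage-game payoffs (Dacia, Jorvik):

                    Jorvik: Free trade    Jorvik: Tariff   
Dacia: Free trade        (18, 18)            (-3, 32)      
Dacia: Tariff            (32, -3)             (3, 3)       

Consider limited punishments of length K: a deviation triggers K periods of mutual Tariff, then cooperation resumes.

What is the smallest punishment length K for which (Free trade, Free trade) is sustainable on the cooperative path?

2

IC: β(1−β^K)/(1−β) ≥ (32−18)/(18−3) = 14/15.
With β = 5/7: need 1 − β^K ≥ 14/15·(1−5/7)/(5/7), i.e. β^K ≤ 0.6267.
Since (5/7)^1 = 0.7143 and (5/7)^2 = 0.5102, the smallest such K is 2.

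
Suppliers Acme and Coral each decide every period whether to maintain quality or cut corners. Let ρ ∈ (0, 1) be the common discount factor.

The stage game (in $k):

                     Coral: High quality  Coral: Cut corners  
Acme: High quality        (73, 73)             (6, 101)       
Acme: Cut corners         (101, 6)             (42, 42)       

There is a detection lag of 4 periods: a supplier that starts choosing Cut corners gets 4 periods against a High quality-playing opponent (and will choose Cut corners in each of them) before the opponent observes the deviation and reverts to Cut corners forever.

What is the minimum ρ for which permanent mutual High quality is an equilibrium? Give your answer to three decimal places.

0.830

A deviator earns 101 for 4 periods, then 42 forever; cooperating earns 73 forever. Multiplying the IC by (1−ρ):
73 ≥ 101(1−ρ^4) + 42ρ^4, so 59·ρ^4 ≥ 28 and ρ^4 ≥ 28/59.
ρ ≥ (28/59)^(1/4) ≈ 0.830.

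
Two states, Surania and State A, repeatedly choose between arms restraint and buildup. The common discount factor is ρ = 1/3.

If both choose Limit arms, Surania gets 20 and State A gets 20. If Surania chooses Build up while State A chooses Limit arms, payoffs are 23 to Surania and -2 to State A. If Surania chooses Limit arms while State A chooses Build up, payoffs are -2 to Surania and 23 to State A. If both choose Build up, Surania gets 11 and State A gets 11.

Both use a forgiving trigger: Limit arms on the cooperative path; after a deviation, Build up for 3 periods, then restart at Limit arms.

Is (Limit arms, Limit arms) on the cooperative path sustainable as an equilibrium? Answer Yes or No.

A one-shot deviation gives 23 now, then 11 for 3 periods, then back to 20.
Gain from deviating: (23−20) today; loss: (20−11) in each of the next 3 periods.
No-deviation condition: (20−11)(ρ+…+ρ^3) ≥ 23−20, i.e. ρ+…+ρ^3 ≥ 1/3.
At ρ = 1/3: ρ+…+ρ^3 = 0.4815 ≥ 0.3333.
So cooperation is sustainable.

Yes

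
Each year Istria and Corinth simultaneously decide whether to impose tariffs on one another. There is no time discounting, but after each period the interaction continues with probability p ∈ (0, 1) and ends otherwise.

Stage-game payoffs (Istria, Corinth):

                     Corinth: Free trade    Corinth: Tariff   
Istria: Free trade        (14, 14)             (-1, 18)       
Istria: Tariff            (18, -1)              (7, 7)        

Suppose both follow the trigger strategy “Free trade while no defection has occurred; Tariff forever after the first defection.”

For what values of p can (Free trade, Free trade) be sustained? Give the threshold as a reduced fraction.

4/11

With no time discounting, the continuation probability p plays the role of the discount factor.
Grim-trigger IC: 14/(1−p) ≥ 18 + 7p/(1−p) ⇒ p ≥ (18−14)/(18−7) = 4/11.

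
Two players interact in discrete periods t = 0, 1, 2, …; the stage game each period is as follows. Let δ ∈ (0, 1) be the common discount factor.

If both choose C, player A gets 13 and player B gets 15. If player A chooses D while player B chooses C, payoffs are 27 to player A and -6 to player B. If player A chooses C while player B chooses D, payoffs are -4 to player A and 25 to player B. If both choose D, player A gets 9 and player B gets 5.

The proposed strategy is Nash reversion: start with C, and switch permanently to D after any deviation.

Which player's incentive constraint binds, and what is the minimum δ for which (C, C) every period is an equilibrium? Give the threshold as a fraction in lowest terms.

For player A: deviation gain 27−13 = 14, per-period punishment loss 13−9 = 4. IC gives δ ≥ 14/18 = 7/9.
For player B: gain 10, loss 10 per period, so δ ≥ 10/20 = 1/2.
The tighter constraint is player A's, so cooperation needs δ ≥ 7/9.

player A; δ ≥ 7/9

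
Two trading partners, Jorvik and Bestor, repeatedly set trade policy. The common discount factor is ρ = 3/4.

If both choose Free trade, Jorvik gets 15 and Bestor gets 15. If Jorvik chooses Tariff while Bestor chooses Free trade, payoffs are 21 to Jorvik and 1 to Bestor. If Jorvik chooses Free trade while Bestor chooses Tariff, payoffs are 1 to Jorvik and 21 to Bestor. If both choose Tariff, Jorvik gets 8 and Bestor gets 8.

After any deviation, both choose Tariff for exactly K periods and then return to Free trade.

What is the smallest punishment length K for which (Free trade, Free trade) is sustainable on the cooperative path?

2

IC: ρ(1−ρ^K)/(1−ρ) ≥ (21−15)/(15−8) = 6/7.
With ρ = 3/4: need 1 − ρ^K ≥ 6/7·(1−3/4)/(3/4), i.e. ρ^K ≤ 0.7143.
Since (3/4)^1 = 0.7500 and (3/4)^2 = 0.5625, the smallest such K is 2.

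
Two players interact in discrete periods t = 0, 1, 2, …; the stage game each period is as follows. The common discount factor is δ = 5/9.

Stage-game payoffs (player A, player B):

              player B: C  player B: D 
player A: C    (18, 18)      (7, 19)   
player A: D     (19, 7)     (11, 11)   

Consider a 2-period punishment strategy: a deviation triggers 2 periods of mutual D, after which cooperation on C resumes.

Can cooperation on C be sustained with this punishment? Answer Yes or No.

Yes

IC: δ+…+δ^2 ≥ (19−18)/(18−11) = 1/7.
At δ = 5/9: partial sum = 0.8642 ≥ 0.1429. Cooperation sustainable.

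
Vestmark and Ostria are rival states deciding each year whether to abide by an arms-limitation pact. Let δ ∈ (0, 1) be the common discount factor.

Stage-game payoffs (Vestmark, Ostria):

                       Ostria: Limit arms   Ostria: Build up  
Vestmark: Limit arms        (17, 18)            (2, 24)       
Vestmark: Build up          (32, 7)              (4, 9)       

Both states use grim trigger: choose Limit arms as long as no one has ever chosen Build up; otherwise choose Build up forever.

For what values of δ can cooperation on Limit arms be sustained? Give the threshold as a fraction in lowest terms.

15/28

Vestmark's threshold: (32−17)/(32−4) = 15/28.
Ostria's threshold: (24−18)/(24−9) = 2/5.
15/28 > 2/5, so Vestmark binds and δ* = 15/28.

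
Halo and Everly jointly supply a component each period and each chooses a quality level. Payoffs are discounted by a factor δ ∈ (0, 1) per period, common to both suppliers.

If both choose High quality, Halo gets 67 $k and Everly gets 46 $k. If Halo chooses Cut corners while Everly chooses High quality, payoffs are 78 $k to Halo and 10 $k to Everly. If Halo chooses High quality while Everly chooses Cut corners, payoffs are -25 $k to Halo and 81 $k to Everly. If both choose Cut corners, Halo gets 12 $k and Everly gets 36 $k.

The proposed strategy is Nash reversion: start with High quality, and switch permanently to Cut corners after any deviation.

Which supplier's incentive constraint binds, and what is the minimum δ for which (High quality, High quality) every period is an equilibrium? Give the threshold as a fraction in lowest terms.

Everly; δ ≥ 7/9

Halo's threshold: (78−67)/(78−12) = 1/6.
Everly's threshold: (81−46)/(81−36) = 7/9.
1/6 < 7/9, so Everly binds and δ* = 7/9.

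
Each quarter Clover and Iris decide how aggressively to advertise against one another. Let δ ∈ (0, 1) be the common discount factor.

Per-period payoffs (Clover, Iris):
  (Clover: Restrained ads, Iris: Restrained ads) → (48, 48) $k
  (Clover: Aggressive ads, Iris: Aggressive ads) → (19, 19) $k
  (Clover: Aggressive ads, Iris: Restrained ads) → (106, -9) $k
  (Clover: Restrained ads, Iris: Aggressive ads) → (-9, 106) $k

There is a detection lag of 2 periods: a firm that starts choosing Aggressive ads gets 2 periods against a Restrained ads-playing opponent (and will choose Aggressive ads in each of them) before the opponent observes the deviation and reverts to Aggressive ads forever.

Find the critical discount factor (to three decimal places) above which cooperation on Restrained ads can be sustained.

0.816

The best deviation is to choose Aggressive ads for all 2 undetected periods, earning 106 each, then 19 forever once detected.
Deviation value: 106(1−δ^2)/(1−δ) + 19δ^2/(1−δ); cooperation value: 48/(1−δ).
IC: 48 ≥ 106(1−δ^2) + 19δ^2 = 106 − 87δ^2.
So δ^2 ≥ 58/87 = 2/3, giving δ ≥ (2/3)^(1/2) ≈ 0.816.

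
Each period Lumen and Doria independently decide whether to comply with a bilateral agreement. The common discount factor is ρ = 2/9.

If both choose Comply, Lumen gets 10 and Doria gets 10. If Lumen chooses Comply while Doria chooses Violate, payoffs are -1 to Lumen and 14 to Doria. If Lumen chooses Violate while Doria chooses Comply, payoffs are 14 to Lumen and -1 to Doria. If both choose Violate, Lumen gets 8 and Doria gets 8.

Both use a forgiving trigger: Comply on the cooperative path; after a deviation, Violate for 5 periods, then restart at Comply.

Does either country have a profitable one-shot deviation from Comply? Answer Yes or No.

Yes

Comparing payoff streams over the 6 periods until play realigns: cooperate → 10(1+ρ+…+ρ^5); deviate → 14 + 8(ρ+…+ρ^5).
Cooperation is sustained iff (10−8)(ρ+…+ρ^5) ≥ 14−10.
ρ+…+ρ^5 = 2/9·(1−(2/9)^5)/(1−2/9) = 0.2856, and (14−10)/(10−8) = 2.0000.
0.2856 < 2.0000, so cooperation is not sustainable.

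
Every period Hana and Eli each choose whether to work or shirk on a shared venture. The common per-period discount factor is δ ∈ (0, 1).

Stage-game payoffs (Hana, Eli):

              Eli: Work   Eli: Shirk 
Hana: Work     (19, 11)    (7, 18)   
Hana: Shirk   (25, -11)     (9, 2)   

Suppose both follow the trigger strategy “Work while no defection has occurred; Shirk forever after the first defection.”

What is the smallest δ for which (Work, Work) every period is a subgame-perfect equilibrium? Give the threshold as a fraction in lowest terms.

Hana: cooperation gives 19 each period; deviation gives 25 once then 9 forever.
  19/(1−δ) ≥ 25 + 9δ/(1−δ) ⇒ δ ≥ 6/16 = 3/8.
Eli: cooperation gives 11 each period; deviation gives 18 once then 2 forever.
  δ ≥ 7/16.
Both must hold, so the binding constraint is Eli's: δ ≥ 7/16.

7/16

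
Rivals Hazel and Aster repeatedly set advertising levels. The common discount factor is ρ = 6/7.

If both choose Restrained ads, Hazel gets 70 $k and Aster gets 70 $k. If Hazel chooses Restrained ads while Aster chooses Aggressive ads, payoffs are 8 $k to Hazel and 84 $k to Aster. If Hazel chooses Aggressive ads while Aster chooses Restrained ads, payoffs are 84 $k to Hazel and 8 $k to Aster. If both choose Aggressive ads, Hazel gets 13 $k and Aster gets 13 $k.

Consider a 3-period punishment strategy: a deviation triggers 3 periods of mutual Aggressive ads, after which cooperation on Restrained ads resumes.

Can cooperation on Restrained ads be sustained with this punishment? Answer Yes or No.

A one-shot deviation gives 84 now, then 13 for 3 periods, then back to 70.
Gain from deviating: (84−70) today; loss: (70−13) in each of the next 3 periods.
No-deviation condition: (70−13)(ρ+…+ρ^3) ≥ 84−70, i.e. ρ+…+ρ^3 ≥ 14/57.
At ρ = 6/7: ρ+…+ρ^3 = 2.2216 ≥ 0.2456.
So cooperation is sustainable.

Yes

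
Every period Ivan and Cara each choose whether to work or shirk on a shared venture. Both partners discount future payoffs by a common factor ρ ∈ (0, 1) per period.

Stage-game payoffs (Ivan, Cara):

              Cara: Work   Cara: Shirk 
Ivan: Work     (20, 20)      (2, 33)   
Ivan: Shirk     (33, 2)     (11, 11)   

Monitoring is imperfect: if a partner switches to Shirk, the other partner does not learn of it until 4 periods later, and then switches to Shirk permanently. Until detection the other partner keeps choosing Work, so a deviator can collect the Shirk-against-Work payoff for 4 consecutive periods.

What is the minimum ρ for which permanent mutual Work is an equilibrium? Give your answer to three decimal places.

Deviating for the 4 undetected periods gains 33−20 = 13 per period over cooperation, then loses 20−11 = 9 per period forever once punishment starts.
Gain: 13(1 + ρ + … + ρ^3); loss: 9·ρ^4/(1−ρ).
No profitable deviation ⇔ 13(1−ρ^4) ≤ 9·ρ^4, i.e. ρ^4 ≥ 13/(13+9) = 13/22.
Hence ρ ≥ (13/22)^(1/4) ≈ 0.877.

0.877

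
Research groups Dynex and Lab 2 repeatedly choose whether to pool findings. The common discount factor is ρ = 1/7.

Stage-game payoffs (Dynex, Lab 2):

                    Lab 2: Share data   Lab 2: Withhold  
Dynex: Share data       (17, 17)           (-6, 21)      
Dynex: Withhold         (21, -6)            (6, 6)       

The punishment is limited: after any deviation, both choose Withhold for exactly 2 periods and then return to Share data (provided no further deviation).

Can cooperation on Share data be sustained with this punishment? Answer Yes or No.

A one-shot deviation gives 21 now, then 6 for 2 periods, then back to 17.
Gain from deviating: (21−17) today; loss: (17−6) in each of the next 2 periods.
No-deviation condition: (17−6)(ρ+…+ρ^2) ≥ 21−17, i.e. ρ+…+ρ^2 ≥ 4/11.
At ρ = 1/7: ρ+…+ρ^2 = 0.1633 < 0.3636.
So cooperation is not sustainable.

No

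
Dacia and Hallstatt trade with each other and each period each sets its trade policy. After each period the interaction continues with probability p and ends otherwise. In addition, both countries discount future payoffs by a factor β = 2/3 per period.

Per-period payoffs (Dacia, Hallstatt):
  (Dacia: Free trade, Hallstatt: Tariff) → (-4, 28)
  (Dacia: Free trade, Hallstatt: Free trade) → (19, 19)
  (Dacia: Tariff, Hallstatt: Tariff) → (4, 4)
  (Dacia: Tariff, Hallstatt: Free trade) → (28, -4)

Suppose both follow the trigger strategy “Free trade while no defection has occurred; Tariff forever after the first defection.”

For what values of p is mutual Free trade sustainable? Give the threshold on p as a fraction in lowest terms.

Expected continuation weight on next period's payoff is β·p = 2/3·p, which plays the role of the discount factor.
Cooperation requires 2/3·p ≥ (28−19)/(28−4) = 3/8, hence p ≥ 9/16.

9/16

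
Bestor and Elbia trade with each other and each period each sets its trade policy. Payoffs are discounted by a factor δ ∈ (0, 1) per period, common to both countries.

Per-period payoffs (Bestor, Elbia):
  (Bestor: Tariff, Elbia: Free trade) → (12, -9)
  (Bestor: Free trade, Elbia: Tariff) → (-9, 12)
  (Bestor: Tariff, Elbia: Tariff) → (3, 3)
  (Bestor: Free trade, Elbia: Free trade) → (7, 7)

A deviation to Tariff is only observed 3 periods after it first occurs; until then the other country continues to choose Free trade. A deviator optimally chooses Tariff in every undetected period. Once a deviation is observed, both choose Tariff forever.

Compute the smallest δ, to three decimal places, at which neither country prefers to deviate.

0.822

The best deviation is to choose Tariff for all 3 undetected periods, earning 12 each, then 3 forever once detected.
Deviation value: 12(1−δ^3)/(1−δ) + 3δ^3/(1−δ); cooperation value: 7/(1−δ).
IC: 7 ≥ 12(1−δ^3) + 3δ^3 = 12 − 9δ^3.
So δ^3 ≥ 5/9, giving δ ≥ (5/9)^(1/3) ≈ 0.822.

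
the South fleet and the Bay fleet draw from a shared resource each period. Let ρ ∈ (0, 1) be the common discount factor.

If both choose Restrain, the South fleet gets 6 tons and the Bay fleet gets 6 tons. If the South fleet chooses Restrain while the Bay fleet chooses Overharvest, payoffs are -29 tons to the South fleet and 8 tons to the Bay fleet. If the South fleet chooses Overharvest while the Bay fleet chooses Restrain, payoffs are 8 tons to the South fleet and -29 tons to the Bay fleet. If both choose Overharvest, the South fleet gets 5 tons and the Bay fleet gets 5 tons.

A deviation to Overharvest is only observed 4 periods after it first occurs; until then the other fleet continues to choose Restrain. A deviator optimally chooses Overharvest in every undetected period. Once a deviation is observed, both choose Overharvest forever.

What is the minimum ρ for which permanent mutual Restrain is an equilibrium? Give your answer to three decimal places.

Deviating for the 4 undetected periods gains 8−6 = 2 per period over cooperation, then loses 6−5 = 1 per period forever once punishment starts.
Gain: 2(1 + ρ + … + ρ^3); loss: 1·ρ^4/(1−ρ).
No profitable deviation ⇔ 2(1−ρ^4) ≤ 1·ρ^4, i.e. ρ^4 ≥ 2/(2+1) = 2/3.
Hence ρ ≥ (2/3)^(1/4) ≈ 0.904.

0.904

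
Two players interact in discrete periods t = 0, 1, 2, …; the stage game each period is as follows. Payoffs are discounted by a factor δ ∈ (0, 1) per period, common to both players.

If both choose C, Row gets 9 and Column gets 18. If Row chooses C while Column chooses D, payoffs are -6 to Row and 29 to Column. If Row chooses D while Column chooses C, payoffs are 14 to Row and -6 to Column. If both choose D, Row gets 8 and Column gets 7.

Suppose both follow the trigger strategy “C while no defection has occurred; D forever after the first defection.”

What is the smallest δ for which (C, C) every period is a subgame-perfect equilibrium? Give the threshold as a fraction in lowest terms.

Row: cooperation gives 9 each period; deviation gives 14 once then 8 forever.
  9/(1−δ) ≥ 14 + 8δ/(1−δ) ⇒ δ ≥ 5/6.
Column: cooperation gives 18 each period; deviation gives 29 once then 7 forever.
  δ ≥ 11/22 = 1/2.
Both must hold, so the binding constraint is Row's: δ ≥ 5/6.

5/6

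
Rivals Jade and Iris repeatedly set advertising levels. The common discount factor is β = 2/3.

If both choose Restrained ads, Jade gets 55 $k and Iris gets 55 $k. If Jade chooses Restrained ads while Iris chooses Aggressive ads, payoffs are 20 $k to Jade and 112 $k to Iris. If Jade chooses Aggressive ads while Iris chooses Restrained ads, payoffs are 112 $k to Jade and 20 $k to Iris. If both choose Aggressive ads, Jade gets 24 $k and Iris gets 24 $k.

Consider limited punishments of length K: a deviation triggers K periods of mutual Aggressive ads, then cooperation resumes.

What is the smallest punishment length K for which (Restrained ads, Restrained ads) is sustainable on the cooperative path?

Need Σ_{k=1}^{K} β^k ≥ (112−55)/(55−24) = 1.8387 at β = 2/3.
At K = 6 the sum is 1.8244 < 1.8387; at K = 7 it is 1.8829 ≥ 1.8387.
So the minimum punishment length is K = 7.

7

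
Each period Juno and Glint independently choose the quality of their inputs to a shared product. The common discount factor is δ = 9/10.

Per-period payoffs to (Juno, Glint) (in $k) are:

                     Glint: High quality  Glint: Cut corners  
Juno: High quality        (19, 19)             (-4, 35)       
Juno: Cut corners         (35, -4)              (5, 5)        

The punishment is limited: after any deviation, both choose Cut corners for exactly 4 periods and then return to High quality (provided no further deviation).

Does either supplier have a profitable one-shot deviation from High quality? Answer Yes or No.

Comparing payoff streams over the 5 periods until play realigns: cooperate → 19(1+δ+…+δ^4); deviate → 35 + 5(δ+…+δ^4).
Cooperation is sustained iff (19−5)(δ+…+δ^4) ≥ 35−19.
δ+…+δ^4 = 9/10·(1−(9/10)^4)/(1−9/10) = 3.0951, and (35−19)/(19−5) = 1.1429.
3.0951 ≥ 1.1429, so cooperation is sustainable.

No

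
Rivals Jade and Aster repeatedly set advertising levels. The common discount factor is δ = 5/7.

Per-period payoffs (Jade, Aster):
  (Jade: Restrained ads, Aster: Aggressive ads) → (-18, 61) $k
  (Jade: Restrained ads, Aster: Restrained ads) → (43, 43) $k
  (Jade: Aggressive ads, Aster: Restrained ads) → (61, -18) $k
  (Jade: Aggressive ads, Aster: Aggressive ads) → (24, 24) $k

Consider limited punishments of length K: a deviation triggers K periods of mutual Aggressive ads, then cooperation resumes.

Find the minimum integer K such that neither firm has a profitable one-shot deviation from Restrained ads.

2

Need Σ_{k=1}^{K} δ^k ≥ (61−43)/(43−24) = 0.9474 at δ = 5/7.
At K = 1 the sum is 0.7143 < 0.9474; at K = 2 it is 1.2245 ≥ 0.9474.
So the minimum punishment length is K = 2.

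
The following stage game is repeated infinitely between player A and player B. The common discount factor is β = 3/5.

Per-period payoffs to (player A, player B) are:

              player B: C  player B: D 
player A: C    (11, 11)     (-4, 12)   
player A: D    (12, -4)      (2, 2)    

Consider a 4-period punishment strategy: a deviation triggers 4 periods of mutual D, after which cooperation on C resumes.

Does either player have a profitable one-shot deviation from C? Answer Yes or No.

A one-shot deviation gives 12 now, then 2 for 4 periods, then back to 11.
Gain from deviating: (12−11) today; loss: (11−2) in each of the next 4 periods.
No-deviation condition: (11−2)(β+…+β^4) ≥ 12−11, i.e. β+…+β^4 ≥ 1/9.
At β = 3/5: β+…+β^4 = 1.3056 ≥ 0.1111.
So cooperation is sustainable.

No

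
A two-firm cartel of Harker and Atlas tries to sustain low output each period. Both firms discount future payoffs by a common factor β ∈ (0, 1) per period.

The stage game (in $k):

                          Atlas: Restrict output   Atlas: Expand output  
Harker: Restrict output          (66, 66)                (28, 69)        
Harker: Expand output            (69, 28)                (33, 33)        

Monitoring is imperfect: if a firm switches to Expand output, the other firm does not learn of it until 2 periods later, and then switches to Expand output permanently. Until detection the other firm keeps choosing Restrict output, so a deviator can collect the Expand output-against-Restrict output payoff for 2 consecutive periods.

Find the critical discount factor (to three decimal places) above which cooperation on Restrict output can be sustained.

Deviating for the 2 undetected periods gains 69−66 = 3 per period over cooperation, then loses 66−33 = 33 per period forever once punishment starts.
Gain: 3(1 + β + … + β^1); loss: 33·β^2/(1−β).
No profitable deviation ⇔ 3(1−β^2) ≤ 33·β^2, i.e. β^2 ≥ 3/(3+33) = 1/12.
Hence β ≥ (1/12)^(1/2) ≈ 0.289.

0.289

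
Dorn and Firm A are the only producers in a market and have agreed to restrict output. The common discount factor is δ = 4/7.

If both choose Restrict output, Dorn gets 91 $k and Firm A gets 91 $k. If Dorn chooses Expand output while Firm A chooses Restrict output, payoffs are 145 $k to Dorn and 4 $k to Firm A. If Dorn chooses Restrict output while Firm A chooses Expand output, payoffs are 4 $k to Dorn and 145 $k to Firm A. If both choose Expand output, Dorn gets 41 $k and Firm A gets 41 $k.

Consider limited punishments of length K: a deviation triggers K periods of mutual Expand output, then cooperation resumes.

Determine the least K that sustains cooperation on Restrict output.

3

No profitable deviation requires (91−41)(δ+…+δ^K) ≥ 145−91, i.e. δ+…+δ^K ≥ 27/25 ≈ 1.0800.
With δ = 4/7, the partial sums are K=1: 0.5714, K=2: 0.8980, K=3: 1.0845.
K = 3 is the first length at which the sum reaches 1.0800.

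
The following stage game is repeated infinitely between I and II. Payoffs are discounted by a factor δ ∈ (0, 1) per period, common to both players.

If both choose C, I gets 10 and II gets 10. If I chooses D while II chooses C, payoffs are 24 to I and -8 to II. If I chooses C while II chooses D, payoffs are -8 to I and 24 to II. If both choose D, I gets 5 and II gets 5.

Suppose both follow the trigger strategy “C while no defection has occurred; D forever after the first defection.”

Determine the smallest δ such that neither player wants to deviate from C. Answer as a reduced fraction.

14/19

Under grim trigger the critical discount factor is (T−C)/(T−P) with T = 24, C = 10, P = 5.
δ* = (24−10)/(24−5) = 14/19.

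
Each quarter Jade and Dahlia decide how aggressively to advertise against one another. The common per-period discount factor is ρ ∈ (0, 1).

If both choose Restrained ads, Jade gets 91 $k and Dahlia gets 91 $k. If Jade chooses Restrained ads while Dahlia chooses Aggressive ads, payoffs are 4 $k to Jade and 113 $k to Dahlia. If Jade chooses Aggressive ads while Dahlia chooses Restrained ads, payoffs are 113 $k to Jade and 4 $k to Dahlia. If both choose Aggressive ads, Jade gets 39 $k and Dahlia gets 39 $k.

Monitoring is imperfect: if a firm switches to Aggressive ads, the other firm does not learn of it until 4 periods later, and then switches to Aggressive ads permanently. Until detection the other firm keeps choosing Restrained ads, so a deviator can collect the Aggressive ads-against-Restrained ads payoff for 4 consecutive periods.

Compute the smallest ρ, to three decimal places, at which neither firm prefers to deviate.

0.738

A deviator earns 113 for 4 periods, then 39 forever; cooperating earns 91 forever. Multiplying the IC by (1−ρ):
91 ≥ 113(1−ρ^4) + 39ρ^4, so 74·ρ^4 ≥ 22 and ρ^4 ≥ 11/37.
ρ ≥ (11/37)^(1/4) ≈ 0.738.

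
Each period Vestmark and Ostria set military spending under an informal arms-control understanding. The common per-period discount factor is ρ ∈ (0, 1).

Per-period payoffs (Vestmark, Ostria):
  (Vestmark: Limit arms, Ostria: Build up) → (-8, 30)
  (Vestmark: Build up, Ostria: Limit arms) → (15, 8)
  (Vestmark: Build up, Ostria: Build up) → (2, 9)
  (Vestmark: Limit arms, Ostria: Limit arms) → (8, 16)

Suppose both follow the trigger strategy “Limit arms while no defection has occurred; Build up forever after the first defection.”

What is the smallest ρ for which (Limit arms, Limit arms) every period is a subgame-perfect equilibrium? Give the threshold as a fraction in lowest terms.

For Vestmark: deviation gain 15−8 = 7, per-period punishment loss 8−2 = 6. IC gives ρ ≥ 7/13.
For Ostria: gain 14, loss 7 per period, so ρ ≥ 14/21 = 2/3.
The tighter constraint is Ostria's, so cooperation needs ρ ≥ 2/3.

2/3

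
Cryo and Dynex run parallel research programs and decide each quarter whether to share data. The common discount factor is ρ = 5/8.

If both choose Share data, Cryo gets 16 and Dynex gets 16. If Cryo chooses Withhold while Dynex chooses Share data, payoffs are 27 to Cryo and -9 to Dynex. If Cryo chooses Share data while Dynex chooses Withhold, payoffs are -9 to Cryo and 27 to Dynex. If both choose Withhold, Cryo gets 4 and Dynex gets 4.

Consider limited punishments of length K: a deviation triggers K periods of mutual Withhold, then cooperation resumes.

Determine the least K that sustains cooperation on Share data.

No profitable deviation requires (16−4)(ρ+…+ρ^K) ≥ 27−16, i.e. ρ+…+ρ^K ≥ 11/12 ≈ 0.9167.
With ρ = 5/8, the partial sums are K=1: 0.6250, K=2: 1.0156.
K = 2 is the first length at which the sum reaches 0.9167.

2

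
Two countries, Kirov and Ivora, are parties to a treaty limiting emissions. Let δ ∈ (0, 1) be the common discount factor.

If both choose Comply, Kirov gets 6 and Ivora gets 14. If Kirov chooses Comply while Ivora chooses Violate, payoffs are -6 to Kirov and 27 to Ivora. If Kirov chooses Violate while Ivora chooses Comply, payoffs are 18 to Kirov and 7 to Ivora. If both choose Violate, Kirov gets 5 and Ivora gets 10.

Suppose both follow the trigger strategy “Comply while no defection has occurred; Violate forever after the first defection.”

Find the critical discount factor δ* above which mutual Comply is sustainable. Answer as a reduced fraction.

12/13

Kirov's threshold: (18−6)/(18−5) = 12/13.
Ivora's threshold: (27−14)/(27−10) = 13/17.
12/13 > 13/17, so Kirov binds and δ* = 12/13.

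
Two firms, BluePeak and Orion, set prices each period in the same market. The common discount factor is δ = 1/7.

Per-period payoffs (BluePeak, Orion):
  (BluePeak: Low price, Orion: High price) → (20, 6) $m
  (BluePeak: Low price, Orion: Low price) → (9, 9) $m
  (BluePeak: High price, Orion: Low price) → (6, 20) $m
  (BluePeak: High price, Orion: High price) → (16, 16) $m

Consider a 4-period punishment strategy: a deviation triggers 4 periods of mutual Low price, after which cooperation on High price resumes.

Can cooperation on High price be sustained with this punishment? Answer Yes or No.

No

A one-shot deviation gives 20 now, then 9 for 4 periods, then back to 16.
Gain from deviating: (20−16) today; loss: (16−9) in each of the next 4 periods.
No-deviation condition: (16−9)(δ+…+δ^4) ≥ 20−16, i.e. δ+…+δ^4 ≥ 4/7.
At δ = 1/7: δ+…+δ^4 = 0.1666 < 0.5714.
So cooperation is not sustainable.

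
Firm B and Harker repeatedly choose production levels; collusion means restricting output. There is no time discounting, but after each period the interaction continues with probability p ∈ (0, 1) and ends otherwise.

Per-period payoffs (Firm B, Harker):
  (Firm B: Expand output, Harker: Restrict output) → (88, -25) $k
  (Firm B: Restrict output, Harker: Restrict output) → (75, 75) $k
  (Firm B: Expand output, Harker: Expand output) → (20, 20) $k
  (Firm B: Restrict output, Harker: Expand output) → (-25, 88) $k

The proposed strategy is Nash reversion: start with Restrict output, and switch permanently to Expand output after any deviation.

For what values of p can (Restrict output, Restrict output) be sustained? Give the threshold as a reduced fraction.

13/68

With no time discounting, the continuation probability p plays the role of the discount factor.
Grim-trigger IC: 75/(1−p) ≥ 88 + 20p/(1−p) ⇒ p ≥ (88−75)/(88−20) = 13/68.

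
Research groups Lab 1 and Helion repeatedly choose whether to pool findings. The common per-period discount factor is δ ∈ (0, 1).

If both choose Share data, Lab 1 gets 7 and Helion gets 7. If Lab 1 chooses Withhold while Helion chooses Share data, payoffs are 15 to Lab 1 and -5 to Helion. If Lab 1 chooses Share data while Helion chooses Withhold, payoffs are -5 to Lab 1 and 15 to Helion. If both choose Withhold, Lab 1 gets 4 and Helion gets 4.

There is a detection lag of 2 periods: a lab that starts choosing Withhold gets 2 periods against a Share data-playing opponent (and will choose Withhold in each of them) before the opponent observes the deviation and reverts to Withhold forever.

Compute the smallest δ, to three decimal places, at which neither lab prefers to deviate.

0.853

A deviator earns 15 for 2 periods, then 4 forever; cooperating earns 7 forever. Multiplying the IC by (1−δ):
7 ≥ 15(1−δ^2) + 4δ^2, so 11·δ^2 ≥ 8 and δ^2 ≥ 8/11.
δ ≥ (8/11)^(1/2) ≈ 0.853.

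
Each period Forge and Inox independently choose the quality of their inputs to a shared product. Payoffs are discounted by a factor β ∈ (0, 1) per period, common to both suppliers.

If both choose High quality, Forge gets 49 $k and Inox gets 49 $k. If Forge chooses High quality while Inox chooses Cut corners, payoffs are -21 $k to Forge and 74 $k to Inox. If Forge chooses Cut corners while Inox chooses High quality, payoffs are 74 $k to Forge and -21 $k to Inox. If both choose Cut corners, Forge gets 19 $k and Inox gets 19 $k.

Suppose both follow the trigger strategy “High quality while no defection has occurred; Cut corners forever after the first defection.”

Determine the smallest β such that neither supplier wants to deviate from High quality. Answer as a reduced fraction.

One-period gain from deviating is 74 − 49 = 25. The loss is 49 − 19 = 30 in every subsequent period, with present value 30·β/(1−β).
Deviation is unprofitable when 30·β/(1−β) ≥ 25, i.e. β/(1−β) ≥ 5/6.
Equivalently β ≥ 25/(25+30) = 5/11.

5/11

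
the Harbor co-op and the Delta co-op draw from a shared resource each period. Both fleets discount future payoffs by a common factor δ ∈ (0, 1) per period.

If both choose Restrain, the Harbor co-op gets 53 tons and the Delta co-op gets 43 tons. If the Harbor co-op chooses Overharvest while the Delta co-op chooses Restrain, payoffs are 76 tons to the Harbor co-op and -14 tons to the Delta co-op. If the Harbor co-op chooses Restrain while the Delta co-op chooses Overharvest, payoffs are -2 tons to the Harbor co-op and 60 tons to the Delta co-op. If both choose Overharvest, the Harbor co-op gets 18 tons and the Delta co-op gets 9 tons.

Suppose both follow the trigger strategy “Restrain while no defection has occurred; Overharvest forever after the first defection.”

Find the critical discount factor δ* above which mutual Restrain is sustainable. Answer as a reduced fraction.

23/58

the Harbor co-op: cooperation gives 53 each period; deviation gives 76 once then 18 forever.
  53/(1−δ) ≥ 76 + 18δ/(1−δ) ⇒ δ ≥ 23/58.
the Delta co-op: cooperation gives 43 each period; deviation gives 60 once then 9 forever.
  δ ≥ 17/51 = 1/3.
Both must hold, so the binding constraint is the Harbor co-op's: δ ≥ 23/58.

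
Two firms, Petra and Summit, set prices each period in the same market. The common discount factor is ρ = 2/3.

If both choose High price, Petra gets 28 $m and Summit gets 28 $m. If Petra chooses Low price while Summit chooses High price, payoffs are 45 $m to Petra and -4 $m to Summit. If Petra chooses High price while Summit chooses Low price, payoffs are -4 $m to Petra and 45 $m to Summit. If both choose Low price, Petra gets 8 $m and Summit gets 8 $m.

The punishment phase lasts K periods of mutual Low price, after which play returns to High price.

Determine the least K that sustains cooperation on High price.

2

Need Σ_{k=1}^{K} ρ^k ≥ (45−28)/(28−8) = 0.8500 at ρ = 2/3.
At K = 1 the sum is 0.6667 < 0.8500; at K = 2 it is 1.1111 ≥ 0.8500.
So the minimum punishment length is K = 2.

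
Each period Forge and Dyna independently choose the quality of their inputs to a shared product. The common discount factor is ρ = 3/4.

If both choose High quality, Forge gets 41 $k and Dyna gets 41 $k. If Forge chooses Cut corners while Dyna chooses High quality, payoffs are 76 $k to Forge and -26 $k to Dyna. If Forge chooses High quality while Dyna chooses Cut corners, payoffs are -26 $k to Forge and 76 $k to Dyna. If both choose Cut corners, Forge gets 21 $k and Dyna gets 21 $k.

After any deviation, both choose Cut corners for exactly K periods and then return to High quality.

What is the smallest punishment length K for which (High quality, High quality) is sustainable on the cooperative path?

4

Need Σ_{k=1}^{K} ρ^k ≥ (76−41)/(41−21) = 1.7500 at ρ = 3/4.
At K = 3 the sum is 1.7344 < 1.7500; at K = 4 it is 2.0508 ≥ 1.7500.
So the minimum punishment length is K = 4.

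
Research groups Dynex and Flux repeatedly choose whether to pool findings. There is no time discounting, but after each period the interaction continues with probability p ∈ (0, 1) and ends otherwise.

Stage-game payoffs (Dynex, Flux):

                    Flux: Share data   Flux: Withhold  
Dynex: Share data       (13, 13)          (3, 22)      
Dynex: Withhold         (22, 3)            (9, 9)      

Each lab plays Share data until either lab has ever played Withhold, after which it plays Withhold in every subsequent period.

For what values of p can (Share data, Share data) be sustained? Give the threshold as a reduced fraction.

9/13

Expected cooperation value is 13 + p·13 + p²·13 + … = 13/(1−p); deviation gives 22 + p·9/(1−p).
13 ≥ 22(1−p) + 9p ⇒ 13p ≥ 9 ⇒ p ≥ 9/13.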